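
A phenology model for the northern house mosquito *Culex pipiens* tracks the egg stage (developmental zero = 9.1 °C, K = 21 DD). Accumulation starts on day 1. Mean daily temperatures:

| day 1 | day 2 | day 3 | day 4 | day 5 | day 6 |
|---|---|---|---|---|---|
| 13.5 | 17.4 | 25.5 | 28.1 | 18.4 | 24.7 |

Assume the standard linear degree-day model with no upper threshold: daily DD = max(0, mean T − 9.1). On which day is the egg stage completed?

day 3

Daily DD above 9.1 °C: 4.4, 8.3, 16.4, 19.0, 9.3, 15.6.
Cumulative: 4.4, 12.7, 29.1, 48.1, 57.4, 73.0.
The total first reaches 21 DD on day 3.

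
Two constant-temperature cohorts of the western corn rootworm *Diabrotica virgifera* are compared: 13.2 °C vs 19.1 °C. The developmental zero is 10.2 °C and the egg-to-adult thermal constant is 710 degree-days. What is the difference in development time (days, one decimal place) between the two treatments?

156.9 days

At 13.2 °C: 710 / (13.2 − 10.2) = 710 / 3.0 = 236.667 d.
At 19.1 °C: 710 / (19.1 − 10.2) = 710 / 8.9 = 79.775 d.
Difference = |236.667 − 79.775| = 156.891 ≈ 156.9 days.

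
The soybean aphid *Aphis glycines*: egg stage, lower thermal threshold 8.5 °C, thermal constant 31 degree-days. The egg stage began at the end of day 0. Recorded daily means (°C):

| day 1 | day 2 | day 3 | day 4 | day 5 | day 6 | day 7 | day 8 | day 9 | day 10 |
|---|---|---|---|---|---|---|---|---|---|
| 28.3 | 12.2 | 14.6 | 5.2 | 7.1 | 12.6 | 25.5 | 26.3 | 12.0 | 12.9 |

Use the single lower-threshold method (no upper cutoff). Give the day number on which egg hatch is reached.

day 6

Daily DD above 8.5 °C: 19.8, 3.7, 6.1, 0.0, 0.0, 4.1, 17.0, 17.8, 3.5, 4.4.
Cumulative: 19.8, 23.5, 29.6, 29.6, 29.6, 33.7, 50.7, 68.5, 72.0, 76.4.
The total first reaches 31 DD on day 6.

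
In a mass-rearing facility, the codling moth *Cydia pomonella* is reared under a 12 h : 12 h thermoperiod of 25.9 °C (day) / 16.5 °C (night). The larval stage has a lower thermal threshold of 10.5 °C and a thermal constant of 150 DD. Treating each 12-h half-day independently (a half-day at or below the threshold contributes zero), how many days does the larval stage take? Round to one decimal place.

Day half: max(0, 25.9 − 10.5) × 0.5 = 15.4 × 0.5 = 7.70 DD.
Night half: max(0, 16.5 − 10.5) × 0.5 = 6.0 × 0.5 = 3.00 DD.
Per 24 h: 10.70 DD/day.
Duration = 150 / 10.70 = 14.019 ≈ 14.0 days.

14.0 days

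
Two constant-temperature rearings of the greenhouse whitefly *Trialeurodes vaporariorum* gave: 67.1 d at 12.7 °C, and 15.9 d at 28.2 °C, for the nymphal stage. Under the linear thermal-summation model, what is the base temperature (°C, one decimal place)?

7.9 °C

Under the model K = D·(T − T_b), so D₁·(T₁ − T_b) = D₂·(T₂ − T_b).
67.1·(12.7 − T_b) = 15.9·(28.2 − T_b)
T_b = (67.1·12.7 − 15.9·28.2) / (67.1 − 15.9) = 403.79 / 51.2 = 7.887 °C ≈ 7.9 °C.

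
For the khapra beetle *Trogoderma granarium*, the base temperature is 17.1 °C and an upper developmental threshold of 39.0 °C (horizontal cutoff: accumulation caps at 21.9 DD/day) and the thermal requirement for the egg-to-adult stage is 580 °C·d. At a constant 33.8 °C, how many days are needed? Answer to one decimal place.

34.7 days

Daily accumulation = 33.8 − 17.1 = 16.7 DD/day.
Duration = 580 / 16.7 = 34.731 ≈ 34.7 days.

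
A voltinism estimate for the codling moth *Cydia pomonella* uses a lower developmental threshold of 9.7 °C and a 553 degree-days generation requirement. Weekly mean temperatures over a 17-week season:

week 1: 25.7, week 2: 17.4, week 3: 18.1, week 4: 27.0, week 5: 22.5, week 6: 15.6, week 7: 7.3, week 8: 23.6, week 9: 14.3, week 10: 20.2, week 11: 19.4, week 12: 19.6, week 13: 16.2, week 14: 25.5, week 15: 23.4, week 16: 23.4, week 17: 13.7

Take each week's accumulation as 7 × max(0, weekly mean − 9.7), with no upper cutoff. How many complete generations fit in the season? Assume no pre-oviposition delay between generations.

Weekly DD (7 × max(0, T̄ − 9.7)): 112.0, 53.9, 58.8, 121.1, 89.6, 41.3, 0.0, 97.3, 32.2, 73.5, 67.9, 69.3, 45.5, 110.6, 95.9, 95.9, 28.0.
Season total = 1192.8 DD.
Complete generations = ⌊1192.8 / 553⌋ = 2.

2 generations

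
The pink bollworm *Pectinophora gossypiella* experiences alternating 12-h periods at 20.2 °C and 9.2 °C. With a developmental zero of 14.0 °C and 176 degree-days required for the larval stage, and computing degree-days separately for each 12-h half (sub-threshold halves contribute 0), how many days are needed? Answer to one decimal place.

56.8 days

Day half: max(0, 20.2 − 14.0) × 0.5 = 6.2 × 0.5 = 3.10 DD.
Night half: max(0, 9.2 − 14.0) × 0.5 = 0.0 × 0.5 = 0.00 DD.
Per 24 h: 3.10 DD/day.
Duration = 176 / 3.10 = 56.774 ≈ 56.8 days.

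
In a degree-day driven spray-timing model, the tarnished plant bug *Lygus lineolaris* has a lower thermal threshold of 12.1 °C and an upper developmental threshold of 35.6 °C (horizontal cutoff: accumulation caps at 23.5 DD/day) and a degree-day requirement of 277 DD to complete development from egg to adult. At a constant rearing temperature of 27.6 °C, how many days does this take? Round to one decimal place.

Daily accumulation = 27.6 − 12.1 = 15.5 DD/day.
Duration = 277 / 15.5 = 17.871 ≈ 17.9 days.

17.9 days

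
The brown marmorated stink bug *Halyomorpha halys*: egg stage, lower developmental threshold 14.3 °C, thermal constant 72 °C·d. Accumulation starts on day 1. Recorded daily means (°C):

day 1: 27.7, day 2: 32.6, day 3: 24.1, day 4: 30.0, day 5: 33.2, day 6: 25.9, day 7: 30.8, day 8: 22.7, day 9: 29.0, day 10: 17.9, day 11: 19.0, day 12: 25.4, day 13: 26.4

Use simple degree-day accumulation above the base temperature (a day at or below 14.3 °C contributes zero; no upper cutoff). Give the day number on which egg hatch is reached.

Daily DD above 14.3 °C: 13.4, 18.3, 9.8, 15.7, 18.9, 11.6, 16.5, 8.4, 14.7, 3.6, 4.7, 11.1, 12.1.
Cumulative: 13.4, 31.7, 41.5, 57.2, 76.1, 87.7, 104.2, 112.6, 127.3, 130.9, 135.6, 146.7, 158.8.
The total first reaches 72 DD on day 5.

day 5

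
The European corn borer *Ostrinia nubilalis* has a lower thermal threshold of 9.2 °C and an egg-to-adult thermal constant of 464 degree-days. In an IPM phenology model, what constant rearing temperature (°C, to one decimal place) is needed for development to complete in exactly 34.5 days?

Required daily accumulation = 464 / 34.5 = 13.449 DD/day.
T = T_base + 13.449 = 9.2 + 13.449 = 22.649 ≈ 22.6 °C.

22.6 °C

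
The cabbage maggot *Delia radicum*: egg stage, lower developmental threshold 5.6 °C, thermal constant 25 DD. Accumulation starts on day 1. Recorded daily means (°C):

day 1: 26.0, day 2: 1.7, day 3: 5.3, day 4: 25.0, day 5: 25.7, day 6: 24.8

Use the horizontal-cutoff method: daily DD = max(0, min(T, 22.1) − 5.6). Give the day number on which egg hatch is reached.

Daily DD above 5.6 °C (capped at 16.5): 16.5, 0.0, 0.0, 16.5, 16.5, 16.5.
Cumulative: 16.5, 16.5, 16.5, 33.0, 49.5, 66.0.
The total first reaches 25 DD on day 4.

day 4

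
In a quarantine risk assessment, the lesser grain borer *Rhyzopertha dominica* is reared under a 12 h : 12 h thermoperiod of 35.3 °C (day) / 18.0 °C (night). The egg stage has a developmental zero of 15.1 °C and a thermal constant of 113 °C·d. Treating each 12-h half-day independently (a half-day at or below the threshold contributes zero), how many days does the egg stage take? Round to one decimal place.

9.8 days

Day half: max(0, 35.3 − 15.1) × 0.5 = 20.2 × 0.5 = 10.10 DD.
Night half: max(0, 18.0 − 15.1) × 0.5 = 2.9 × 0.5 = 1.45 DD.
Per 24 h: 11.55 DD/day.
Duration = 113 / 11.55 = 9.784 ≈ 9.8 days.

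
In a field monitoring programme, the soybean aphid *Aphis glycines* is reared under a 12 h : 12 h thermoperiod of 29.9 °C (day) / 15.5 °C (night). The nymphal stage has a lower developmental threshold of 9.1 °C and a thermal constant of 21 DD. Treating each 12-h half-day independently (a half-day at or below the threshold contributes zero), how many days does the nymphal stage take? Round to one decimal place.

1.5 days

Day half: max(0, 29.9 − 9.1) × 0.5 = 20.8 × 0.5 = 10.40 DD.
Night half: max(0, 15.5 − 9.1) × 0.5 = 6.4 × 0.5 = 3.20 DD.
Per 24 h: 13.60 DD/day.
Duration = 21 / 13.60 = 1.544 ≈ 1.5 days.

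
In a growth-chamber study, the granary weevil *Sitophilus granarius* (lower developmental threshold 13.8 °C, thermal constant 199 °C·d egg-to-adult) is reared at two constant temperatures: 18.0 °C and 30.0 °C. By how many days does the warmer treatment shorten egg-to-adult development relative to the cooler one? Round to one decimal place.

35.1 days

At 18.0 °C: 199 / (18.0 − 13.8) = 199 / 4.2 = 47.381 d.
At 30.0 °C: 199 / (30.0 − 13.8) = 199 / 16.2 = 12.284 d.
Difference = |47.381 − 12.284| = 35.097 ≈ 35.1 days.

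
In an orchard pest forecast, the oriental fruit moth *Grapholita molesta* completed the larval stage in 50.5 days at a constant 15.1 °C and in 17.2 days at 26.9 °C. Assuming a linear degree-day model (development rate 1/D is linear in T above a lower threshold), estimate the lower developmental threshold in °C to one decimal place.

Under the model K = D·(T − T_b), so D₁·(T₁ − T_b) = D₂·(T₂ − T_b).
50.5·(15.1 − T_b) = 17.2·(26.9 − T_b)
T_b = (50.5·15.1 − 17.2·26.9) / (50.5 − 17.2) = 299.87 / 33.3 = 9.005 °C ≈ 9.0 °C.

9.0 °C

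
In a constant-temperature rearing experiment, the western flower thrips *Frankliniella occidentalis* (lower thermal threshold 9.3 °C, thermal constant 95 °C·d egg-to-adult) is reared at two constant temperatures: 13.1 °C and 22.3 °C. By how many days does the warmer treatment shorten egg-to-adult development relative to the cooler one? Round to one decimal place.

At 13.1 °C: 95 / (13.1 − 9.3) = 95 / 3.8 = 25.000 d.
At 22.3 °C: 95 / (22.3 − 9.3) = 95 / 13.0 = 7.308 d.
Difference = |25.000 − 7.308| = 17.692 ≈ 17.7 days.

17.7 days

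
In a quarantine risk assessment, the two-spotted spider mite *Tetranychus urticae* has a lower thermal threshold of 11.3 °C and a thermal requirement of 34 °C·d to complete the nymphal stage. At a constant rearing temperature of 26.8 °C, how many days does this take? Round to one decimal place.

2.2 days

Daily accumulation = 26.8 − 11.3 = 15.5 DD/day.
Duration = 34 / 15.5 = 2.194 ≈ 2.2 days.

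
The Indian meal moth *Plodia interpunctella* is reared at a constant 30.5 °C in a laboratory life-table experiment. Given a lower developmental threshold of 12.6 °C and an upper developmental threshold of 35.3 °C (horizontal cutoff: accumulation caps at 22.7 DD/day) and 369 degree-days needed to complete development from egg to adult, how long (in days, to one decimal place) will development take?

Daily accumulation = 30.5 − 12.6 = 17.9 DD/day.
Duration = 369 / 17.9 = 20.615 ≈ 20.6 days.

20.6 days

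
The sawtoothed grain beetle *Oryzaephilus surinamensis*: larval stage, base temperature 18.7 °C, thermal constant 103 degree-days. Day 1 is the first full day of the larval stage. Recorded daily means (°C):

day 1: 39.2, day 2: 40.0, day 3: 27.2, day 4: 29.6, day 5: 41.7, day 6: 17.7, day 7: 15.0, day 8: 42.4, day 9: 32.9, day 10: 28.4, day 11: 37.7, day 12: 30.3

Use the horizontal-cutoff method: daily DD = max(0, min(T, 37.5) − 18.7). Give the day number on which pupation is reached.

Daily DD above 18.7 °C (capped at 18.8): 18.8, 18.8, 8.5, 10.9, 18.8, 0.0, 0.0, 18.8, 14.2, 9.7, 18.8, 11.6.
Cumulative: 18.8, 37.6, 46.1, 57.0, 75.8, 75.8, 75.8, 94.6, 108.8, 118.5, 137.3, 148.9.
The total first reaches 103 DD on day 9.

day 9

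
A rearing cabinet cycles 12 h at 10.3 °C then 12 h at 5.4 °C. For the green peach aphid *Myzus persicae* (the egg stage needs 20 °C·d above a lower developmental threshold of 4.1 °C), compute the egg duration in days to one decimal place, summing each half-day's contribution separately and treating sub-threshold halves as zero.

5.3 days

Day half: max(0, 10.3 − 4.1) × 0.5 = 6.2 × 0.5 = 3.10 DD.
Night half: max(0, 5.4 − 4.1) × 0.5 = 1.3 × 0.5 = 0.65 DD.
Per 24 h: 3.75 DD/day.
Duration = 20 / 3.75 = 5.333 ≈ 5.3 days.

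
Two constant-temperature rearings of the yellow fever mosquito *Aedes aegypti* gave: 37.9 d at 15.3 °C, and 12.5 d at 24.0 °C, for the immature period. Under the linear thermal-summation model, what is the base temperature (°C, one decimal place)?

Linear rate model ⇒ the product D·(T − T_b) is constant across temperatures.
37.9·(15.3 − T_b) = 12.5·(24.0 − T_b)
T_b = (37.9·15.3 − 12.5·24.0) / (37.9 − 12.5) = 279.87 / 25.4 = 11.019 °C ≈ 11.0 °C.

11.0 °C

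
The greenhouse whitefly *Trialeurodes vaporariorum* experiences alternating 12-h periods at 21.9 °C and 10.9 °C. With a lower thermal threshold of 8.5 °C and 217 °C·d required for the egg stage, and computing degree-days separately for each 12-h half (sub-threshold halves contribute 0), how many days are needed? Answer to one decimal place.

27.5 days

Day half: max(0, 21.9 − 8.5) × 0.5 = 13.4 × 0.5 = 6.70 DD.
Night half: max(0, 10.9 − 8.5) × 0.5 = 2.4 × 0.5 = 1.20 DD.
Per 24 h: 7.90 DD/day.
Duration = 217 / 7.90 = 27.468 ≈ 27.5 days.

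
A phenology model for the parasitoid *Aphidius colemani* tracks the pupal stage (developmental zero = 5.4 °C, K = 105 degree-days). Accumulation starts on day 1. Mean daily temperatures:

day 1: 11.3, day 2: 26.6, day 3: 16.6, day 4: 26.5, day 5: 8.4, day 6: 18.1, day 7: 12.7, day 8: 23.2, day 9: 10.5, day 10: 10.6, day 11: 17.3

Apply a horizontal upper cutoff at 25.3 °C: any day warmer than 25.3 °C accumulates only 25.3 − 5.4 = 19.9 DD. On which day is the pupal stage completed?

Daily DD above 5.4 °C (capped at 19.9): 5.9, 19.9, 11.2, 19.9, 3.0, 12.7, 7.3, 17.8, 5.1, 5.2, 11.9.
Cumulative: 5.9, 25.8, 37.0, 56.9, 59.9, 72.6, 79.9, 97.7, 102.8, 108.0, 119.9.
The total first reaches 105 DD on day 10.

day 10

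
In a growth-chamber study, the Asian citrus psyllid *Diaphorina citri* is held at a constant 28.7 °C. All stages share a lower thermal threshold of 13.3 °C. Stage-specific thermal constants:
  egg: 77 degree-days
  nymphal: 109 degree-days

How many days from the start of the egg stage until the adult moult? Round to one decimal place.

12.1 days

Daily accumulation at 28.7 °C = 28.7 − 13.3 = 15.4 DD/day.
Total K = 77 + 109 = 186 DD.
Total duration = 186 / 15.4 = 12.078 ≈ 12.1 days.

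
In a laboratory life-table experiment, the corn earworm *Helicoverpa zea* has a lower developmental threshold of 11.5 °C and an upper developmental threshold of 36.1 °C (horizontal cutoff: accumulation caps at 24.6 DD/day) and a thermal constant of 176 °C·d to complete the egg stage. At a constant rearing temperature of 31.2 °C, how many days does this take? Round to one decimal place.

Daily accumulation = 31.2 − 11.5 = 19.7 DD/day.
Duration = 176 / 19.7 = 8.934 ≈ 8.9 days.

8.9 days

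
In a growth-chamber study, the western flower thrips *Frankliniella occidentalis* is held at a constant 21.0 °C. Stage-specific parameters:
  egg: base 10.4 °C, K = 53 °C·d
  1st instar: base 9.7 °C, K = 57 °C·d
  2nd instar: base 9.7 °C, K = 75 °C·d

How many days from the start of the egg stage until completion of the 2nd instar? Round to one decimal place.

16.7 days

egg: 53 / (21.0 − 10.4) = 53 / 10.6 = 5.000 d.
1st instar: 57 / (21.0 − 9.7) = 57 / 11.3 = 5.044 d.
2nd instar: 75 / (21.0 − 9.7) = 75 / 11.3 = 6.637 d.
Sum = 16.681 ≈ 16.7 days.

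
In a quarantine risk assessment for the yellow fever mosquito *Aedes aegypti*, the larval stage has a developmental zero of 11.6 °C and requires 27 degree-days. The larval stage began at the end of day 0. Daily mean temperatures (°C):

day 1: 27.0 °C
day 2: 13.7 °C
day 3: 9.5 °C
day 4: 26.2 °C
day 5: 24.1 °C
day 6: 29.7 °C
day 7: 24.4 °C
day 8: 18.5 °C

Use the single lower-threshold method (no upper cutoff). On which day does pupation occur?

Daily DD above 11.6 °C: 15.4, 2.1, 0.0, 14.6, 12.5, 18.1, 12.8, 6.9.
Cumulative: 15.4, 17.5, 17.5, 32.1, 44.6, 62.7, 75.5, 82.4.
The total first reaches 27 DD on day 4.

day 4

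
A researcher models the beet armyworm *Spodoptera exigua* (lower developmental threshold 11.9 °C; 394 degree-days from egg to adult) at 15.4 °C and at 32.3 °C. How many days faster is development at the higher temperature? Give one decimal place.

At 15.4 °C: 394 / (15.4 − 11.9) = 394 / 3.5 = 112.571 d.
At 32.3 °C: 394 / (32.3 − 11.9) = 394 / 20.4 = 19.314 d.
Difference = |112.571 − 19.314| = 93.258 ≈ 93.3 days.

93.3 days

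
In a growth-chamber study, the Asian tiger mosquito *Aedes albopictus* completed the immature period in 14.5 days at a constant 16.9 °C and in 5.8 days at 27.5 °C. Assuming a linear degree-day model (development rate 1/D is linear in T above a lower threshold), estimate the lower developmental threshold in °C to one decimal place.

Under the model K = D·(T − T_b), so D₁·(T₁ − T_b) = D₂·(T₂ − T_b).
14.5·(16.9 − T_b) = 5.8·(27.5 − T_b)
T_b = (14.5·16.9 − 5.8·27.5) / (14.5 − 5.8) = 85.55 / 8.7 = 9.833 °C ≈ 9.8 °C.

9.8 °C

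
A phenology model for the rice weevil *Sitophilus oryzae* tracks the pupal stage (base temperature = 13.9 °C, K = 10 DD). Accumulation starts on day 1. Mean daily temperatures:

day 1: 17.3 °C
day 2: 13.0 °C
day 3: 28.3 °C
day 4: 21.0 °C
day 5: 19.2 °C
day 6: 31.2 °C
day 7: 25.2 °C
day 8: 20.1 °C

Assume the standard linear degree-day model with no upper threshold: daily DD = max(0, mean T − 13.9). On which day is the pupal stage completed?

Daily DD above 13.9 °C: 3.4, 0.0, 14.4, 7.1, 5.3, 17.3, 11.3, 6.2.
Cumulative: 3.4, 3.4, 17.8, 24.9, 30.2, 47.5, 58.8, 65.0.
The total first reaches 10 DD on day 3.

day 3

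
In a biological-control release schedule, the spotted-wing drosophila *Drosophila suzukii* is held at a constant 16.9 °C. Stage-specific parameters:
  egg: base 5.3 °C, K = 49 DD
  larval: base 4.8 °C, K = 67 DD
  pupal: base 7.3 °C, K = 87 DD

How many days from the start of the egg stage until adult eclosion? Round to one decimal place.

egg: 49 / (16.9 − 5.3) = 49 / 11.6 = 4.224 d.
larval: 67 / (16.9 − 4.8) = 67 / 12.1 = 5.537 d.
pupal: 87 / (16.9 − 7.3) = 87 / 9.6 = 9.063 d.
Sum = 18.824 ≈ 18.8 days.

18.8 days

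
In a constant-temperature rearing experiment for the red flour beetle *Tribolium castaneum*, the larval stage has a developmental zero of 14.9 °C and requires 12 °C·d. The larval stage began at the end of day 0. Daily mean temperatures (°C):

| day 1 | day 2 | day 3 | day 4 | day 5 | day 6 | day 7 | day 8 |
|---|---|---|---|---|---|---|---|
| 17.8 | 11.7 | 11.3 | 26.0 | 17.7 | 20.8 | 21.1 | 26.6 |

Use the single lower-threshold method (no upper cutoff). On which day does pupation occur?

Daily DD above 14.9 °C: 2.9, 0.0, 0.0, 11.1, 2.8, 5.9, 6.2, 11.7.
Cumulative: 2.9, 2.9, 2.9, 14.0, 16.8, 22.7, 28.9, 40.6.
The total first reaches 12 DD on day 4.

day 4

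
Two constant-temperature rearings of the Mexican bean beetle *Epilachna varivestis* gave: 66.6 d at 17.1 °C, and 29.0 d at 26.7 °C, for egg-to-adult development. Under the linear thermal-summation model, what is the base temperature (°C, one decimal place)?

Under the model K = D·(T − T_b), so D₁·(T₁ − T_b) = D₂·(T₂ − T_b).
66.6·(17.1 − T_b) = 29.0·(26.7 − T_b)
T_b = (66.6·17.1 − 29.0·26.7) / (66.6 − 29.0) = 364.56 / 37.6 = 9.696 °C ≈ 9.7 °C.

9.7 °C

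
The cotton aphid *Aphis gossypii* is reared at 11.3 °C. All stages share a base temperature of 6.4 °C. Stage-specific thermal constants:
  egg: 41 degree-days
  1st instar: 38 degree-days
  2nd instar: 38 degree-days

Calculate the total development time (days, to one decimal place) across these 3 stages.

Daily accumulation at 11.3 °C = 11.3 − 6.4 = 4.9 DD/day.
Total K = 41 + 38 + 38 = 117 DD.
Total duration = 117 / 4.9 = 23.878 ≈ 23.9 days.

23.9 days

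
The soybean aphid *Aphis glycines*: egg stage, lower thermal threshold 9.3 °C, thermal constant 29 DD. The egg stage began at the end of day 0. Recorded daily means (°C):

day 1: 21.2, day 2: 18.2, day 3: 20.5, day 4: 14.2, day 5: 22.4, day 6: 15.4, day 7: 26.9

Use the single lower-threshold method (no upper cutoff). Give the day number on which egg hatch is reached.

Daily DD above 9.3 °C: 11.9, 8.9, 11.2, 4.9, 13.1, 6.1, 17.6.
Cumulative: 11.9, 20.8, 32.0, 36.9, 50.0, 56.1, 73.7.
The total first reaches 29 DD on day 3.

day 3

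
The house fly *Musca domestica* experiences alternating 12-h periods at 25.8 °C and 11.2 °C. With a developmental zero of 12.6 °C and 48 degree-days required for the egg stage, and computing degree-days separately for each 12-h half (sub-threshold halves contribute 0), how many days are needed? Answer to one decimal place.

Day half: max(0, 25.8 − 12.6) × 0.5 = 13.2 × 0.5 = 6.60 DD.
Night half: max(0, 11.2 − 12.6) × 0.5 = 0.0 × 0.5 = 0.00 DD.
Per 24 h: 6.60 DD/day.
Duration = 48 / 6.60 = 7.273 ≈ 7.3 days.

7.3 days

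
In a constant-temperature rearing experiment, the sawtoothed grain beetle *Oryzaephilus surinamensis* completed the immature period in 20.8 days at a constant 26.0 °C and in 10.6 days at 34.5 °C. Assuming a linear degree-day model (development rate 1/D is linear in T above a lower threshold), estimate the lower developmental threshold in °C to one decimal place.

17.2 °C

Linear rate model ⇒ the product D·(T − T_b) is constant across temperatures.
20.8·(26.0 − T_b) = 10.6·(34.5 − T_b)
T_b = (20.8·26.0 − 10.6·34.5) / (20.8 − 10.6) = 175.10 / 10.2 = 17.167 °C ≈ 17.2 °C.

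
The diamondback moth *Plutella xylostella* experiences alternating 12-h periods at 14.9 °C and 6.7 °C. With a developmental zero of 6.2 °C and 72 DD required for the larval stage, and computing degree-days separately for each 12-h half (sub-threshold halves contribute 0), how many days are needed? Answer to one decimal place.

Day half: max(0, 14.9 − 6.2) × 0.5 = 8.7 × 0.5 = 4.35 DD.
Night half: max(0, 6.7 − 6.2) × 0.5 = 0.5 × 0.5 = 0.25 DD.
Per 24 h: 4.60 DD/day.
Duration = 72 / 4.60 = 15.652 ≈ 15.7 days.

15.7 days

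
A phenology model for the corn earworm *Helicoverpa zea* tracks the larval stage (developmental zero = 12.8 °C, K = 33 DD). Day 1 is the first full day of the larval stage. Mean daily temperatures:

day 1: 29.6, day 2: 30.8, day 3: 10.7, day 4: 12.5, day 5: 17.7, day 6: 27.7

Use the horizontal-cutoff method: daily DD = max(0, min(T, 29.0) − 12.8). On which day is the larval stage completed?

day 5

Daily DD above 12.8 °C (capped at 16.2): 16.2, 16.2, 0.0, 0.0, 4.9, 14.9.
Cumulative: 16.2, 32.4, 32.4, 32.4, 37.3, 52.2.
The total first reaches 33 DD on day 5.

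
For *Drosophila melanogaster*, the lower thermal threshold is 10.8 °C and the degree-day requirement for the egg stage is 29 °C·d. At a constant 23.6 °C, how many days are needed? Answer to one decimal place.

2.3 days

Daily accumulation = 23.6 − 10.8 = 12.8 DD/day.
Duration = 29 / 12.8 = 2.266 ≈ 2.3 days.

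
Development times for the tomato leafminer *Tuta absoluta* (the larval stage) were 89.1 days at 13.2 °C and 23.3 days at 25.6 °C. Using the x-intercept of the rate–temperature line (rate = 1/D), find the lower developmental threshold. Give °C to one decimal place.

8.8 °C

Under the model K = D·(T − T_b), so D₁·(T₁ − T_b) = D₂·(T₂ − T_b).
89.1·(13.2 − T_b) = 23.3·(25.6 − T_b)
T_b = (89.1·13.2 − 23.3·25.6) / (89.1 − 23.3) = 579.64 / 65.8 = 8.809 °C ≈ 8.8 °C.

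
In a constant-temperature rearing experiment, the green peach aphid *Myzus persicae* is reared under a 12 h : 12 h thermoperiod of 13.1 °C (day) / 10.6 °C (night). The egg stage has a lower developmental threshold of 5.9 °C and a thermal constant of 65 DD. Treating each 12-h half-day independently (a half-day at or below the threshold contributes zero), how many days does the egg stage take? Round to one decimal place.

10.9 days

Day half: max(0, 13.1 − 5.9) × 0.5 = 7.2 × 0.5 = 3.60 DD.
Night half: max(0, 10.6 − 5.9) × 0.5 = 4.7 × 0.5 = 2.35 DD.
Per 24 h: 5.95 DD/day.
Duration = 65 / 5.95 = 10.924 ≈ 10.9 days.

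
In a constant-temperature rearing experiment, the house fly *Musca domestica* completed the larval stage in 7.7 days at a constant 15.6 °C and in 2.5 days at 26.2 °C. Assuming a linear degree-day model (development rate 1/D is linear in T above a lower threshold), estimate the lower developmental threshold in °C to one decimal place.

10.5 °C

Equal thermal constants: D₁(T₁ − T_b) = D₂(T₂ − T_b).
7.7·(15.6 − T_b) = 2.5·(26.2 − T_b)
T_b = (7.7·15.6 − 2.5·26.2) / (7.7 − 2.5) = 54.62 / 5.2 = 10.504 °C ≈ 10.5 °C.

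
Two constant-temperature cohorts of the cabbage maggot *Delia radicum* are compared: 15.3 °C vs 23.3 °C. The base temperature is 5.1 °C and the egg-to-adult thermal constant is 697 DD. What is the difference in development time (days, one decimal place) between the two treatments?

30.0 days

At 15.3 °C: 697 / (15.3 − 5.1) = 697 / 10.2 = 68.333 d.
At 23.3 °C: 697 / (23.3 − 5.1) = 697 / 18.2 = 38.297 d.
Difference = |68.333 − 38.297| = 30.037 ≈ 30.0 days.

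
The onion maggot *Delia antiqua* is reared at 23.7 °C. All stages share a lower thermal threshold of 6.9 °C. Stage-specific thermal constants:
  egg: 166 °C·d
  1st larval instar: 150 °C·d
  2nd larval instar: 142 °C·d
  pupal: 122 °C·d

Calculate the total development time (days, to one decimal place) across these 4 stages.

34.5 days

Daily accumulation at 23.7 °C = 23.7 − 6.9 = 16.8 DD/day.
Total K = 166 + 150 + 142 + 122 = 580 DD.
Total duration = 580 / 16.8 = 34.524 ≈ 34.5 days.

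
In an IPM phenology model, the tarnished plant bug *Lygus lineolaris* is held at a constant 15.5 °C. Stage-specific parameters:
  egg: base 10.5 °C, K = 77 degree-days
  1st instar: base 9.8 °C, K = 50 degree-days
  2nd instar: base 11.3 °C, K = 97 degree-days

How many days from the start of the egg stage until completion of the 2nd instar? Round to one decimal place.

47.3 days

egg: 77 / (15.5 − 10.5) = 77 / 5.0 = 15.400 d.
1st instar: 50 / (15.5 − 9.8) = 50 / 5.7 = 8.772 d.
2nd instar: 97 / (15.5 − 11.3) = 97 / 4.2 = 23.095 d.
Sum = 47.267 ≈ 47.3 days.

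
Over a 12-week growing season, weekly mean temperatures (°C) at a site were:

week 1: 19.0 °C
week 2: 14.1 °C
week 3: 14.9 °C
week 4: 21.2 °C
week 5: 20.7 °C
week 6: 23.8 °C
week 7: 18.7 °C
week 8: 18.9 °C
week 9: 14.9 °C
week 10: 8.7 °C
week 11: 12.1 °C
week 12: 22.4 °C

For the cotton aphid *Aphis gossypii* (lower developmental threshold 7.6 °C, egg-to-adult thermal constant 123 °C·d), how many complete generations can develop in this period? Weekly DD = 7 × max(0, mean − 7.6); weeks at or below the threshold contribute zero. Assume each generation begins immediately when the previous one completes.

Weekly DD (7 × max(0, T̄ − 7.6)): 79.8, 45.5, 51.1, 95.2, 91.7, 113.4, 77.7, 79.1, 51.1, 7.7, 31.5, 103.6.
Season total = 827.4 DD.
Complete generations = ⌊827.4 / 123⌋ = 6.

6 generations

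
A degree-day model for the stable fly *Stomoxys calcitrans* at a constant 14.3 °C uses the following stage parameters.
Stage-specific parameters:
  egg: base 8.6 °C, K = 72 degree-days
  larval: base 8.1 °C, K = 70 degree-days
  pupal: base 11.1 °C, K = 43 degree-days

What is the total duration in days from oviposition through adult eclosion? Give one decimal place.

37.4 days

egg: 72 / (14.3 − 8.6) = 72 / 5.7 = 12.632 d.
larval: 70 / (14.3 − 8.1) = 70 / 6.2 = 11.290 d.
pupal: 43 / (14.3 − 11.1) = 43 / 3.2 = 13.437 d.
Sum = 37.359 ≈ 37.4 days.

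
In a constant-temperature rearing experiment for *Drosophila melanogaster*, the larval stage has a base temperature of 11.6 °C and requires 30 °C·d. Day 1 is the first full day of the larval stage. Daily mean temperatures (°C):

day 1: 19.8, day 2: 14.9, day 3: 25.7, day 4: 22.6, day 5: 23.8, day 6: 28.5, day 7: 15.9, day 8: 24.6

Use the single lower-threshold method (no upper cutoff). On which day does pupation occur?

Daily DD above 11.6 °C: 8.2, 3.3, 14.1, 11.0, 12.2, 16.9, 4.3, 13.0.
Cumulative: 8.2, 11.5, 25.6, 36.6, 48.8, 65.7, 70.0, 83.0.
The total first reaches 30 DD on day 4.

day 4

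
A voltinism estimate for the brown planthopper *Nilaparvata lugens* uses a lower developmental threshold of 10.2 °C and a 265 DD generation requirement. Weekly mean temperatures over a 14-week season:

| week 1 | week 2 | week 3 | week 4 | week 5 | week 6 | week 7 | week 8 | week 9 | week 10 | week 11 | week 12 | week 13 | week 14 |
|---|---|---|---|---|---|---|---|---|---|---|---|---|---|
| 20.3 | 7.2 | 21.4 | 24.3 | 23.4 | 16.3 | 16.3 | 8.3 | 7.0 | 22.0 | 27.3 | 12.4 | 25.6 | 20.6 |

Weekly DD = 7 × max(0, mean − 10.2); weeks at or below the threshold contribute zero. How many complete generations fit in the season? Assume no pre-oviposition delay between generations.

3 generations

Weekly DD (7 × max(0, T̄ − 10.2)): 70.7, 0.0, 78.4, 98.7, 92.4, 42.7, 42.7, 0.0, 0.0, 82.6, 119.7, 15.4, 107.8, 72.8.
Season total = 823.9 DD.
Complete generations = ⌊823.9 / 265⌋ = 3.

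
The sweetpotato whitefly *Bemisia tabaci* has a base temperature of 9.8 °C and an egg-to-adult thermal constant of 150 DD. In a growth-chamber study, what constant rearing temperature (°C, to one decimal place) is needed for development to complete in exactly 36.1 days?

14.0 °C

Required daily accumulation = 150 / 36.1 = 4.155 DD/day.
T = T_base + 4.155 = 9.8 + 4.155 = 13.955 ≈ 14.0 °C.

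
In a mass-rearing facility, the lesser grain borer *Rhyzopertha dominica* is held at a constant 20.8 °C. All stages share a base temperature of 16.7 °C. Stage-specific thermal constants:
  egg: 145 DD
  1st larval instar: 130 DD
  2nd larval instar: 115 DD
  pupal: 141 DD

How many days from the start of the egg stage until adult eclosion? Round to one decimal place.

129.5 days

Daily accumulation at 20.8 °C = 20.8 − 16.7 = 4.1 DD/day.
Total K = 145 + 130 + 115 + 141 = 531 DD.
Total duration = 531 / 4.1 = 129.512 ≈ 129.5 days.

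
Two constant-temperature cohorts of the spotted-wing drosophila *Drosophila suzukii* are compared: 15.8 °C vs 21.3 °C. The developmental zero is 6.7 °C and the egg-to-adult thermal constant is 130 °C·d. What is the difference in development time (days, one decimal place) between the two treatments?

5.4 days

At 15.8 °C: 130 / (15.8 − 6.7) = 130 / 9.1 = 14.286 d.
At 21.3 °C: 130 / (21.3 − 6.7) = 130 / 14.6 = 8.904 d.
Difference = |14.286 − 8.904| = 5.382 ≈ 5.4 days.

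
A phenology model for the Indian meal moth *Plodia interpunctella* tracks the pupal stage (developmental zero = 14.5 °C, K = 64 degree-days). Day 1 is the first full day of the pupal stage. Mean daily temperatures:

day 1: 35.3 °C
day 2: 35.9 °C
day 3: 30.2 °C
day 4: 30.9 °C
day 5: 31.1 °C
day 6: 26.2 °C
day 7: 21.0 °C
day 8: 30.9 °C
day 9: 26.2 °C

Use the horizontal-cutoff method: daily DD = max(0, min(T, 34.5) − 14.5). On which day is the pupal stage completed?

day 4

Daily DD above 14.5 °C (capped at 20.0): 20.0, 20.0, 15.7, 16.4, 16.6, 11.7, 6.5, 16.4, 11.7.
Cumulative: 20.0, 40.0, 55.7, 72.1, 88.7, 100.4, 106.9, 123.3, 135.0.
The total first reaches 64 DD on day 4.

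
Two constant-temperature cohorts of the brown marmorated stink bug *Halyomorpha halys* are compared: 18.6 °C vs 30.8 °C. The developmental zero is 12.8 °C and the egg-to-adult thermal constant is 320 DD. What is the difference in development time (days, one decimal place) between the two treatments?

At 18.6 °C: 320 / (18.6 − 12.8) = 320 / 5.8 = 55.172 d.
At 30.8 °C: 320 / (30.8 − 12.8) = 320 / 18.0 = 17.778 d.
Difference = |55.172 − 17.778| = 37.395 ≈ 37.4 days.

37.4 days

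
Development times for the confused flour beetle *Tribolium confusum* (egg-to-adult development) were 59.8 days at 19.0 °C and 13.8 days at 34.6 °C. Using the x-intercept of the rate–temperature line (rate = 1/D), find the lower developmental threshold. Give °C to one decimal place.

Under the model K = D·(T − T_b), so D₁·(T₁ − T_b) = D₂·(T₂ − T_b).
59.8·(19.0 − T_b) = 13.8·(34.6 − T_b)
T_b = (59.8·19.0 − 13.8·34.6) / (59.8 − 13.8) = 658.72 / 46.0 = 14.320 °C ≈ 14.3 °C.

14.3 °C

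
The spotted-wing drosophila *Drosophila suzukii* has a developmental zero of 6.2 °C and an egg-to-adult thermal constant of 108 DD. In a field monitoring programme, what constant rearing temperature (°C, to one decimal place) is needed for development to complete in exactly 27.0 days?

10.2 °C

Required daily accumulation = 108 / 27.0 = 4.000 DD/day.
T = T_base + 4.000 = 6.2 + 4.000 = 10.200 ≈ 10.2 °C.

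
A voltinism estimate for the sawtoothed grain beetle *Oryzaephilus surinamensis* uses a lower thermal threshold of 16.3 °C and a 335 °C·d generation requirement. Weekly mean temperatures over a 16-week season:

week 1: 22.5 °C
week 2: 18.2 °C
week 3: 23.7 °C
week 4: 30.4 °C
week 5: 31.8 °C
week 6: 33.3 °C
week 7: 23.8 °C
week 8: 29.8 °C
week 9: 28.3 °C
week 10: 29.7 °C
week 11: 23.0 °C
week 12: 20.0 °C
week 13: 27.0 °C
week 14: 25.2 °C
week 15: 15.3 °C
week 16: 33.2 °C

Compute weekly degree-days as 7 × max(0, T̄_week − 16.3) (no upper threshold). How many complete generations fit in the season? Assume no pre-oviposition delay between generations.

3 generations

Weekly DD (7 × max(0, T̄ − 16.3)): 43.4, 13.3, 51.8, 98.7, 108.5, 119.0, 52.5, 94.5, 84.0, 93.8, 46.9, 25.9, 74.9, 62.3, 0.0, 118.3.
Season total = 1087.8 DD.
Complete generations = ⌊1087.8 / 335⌋ = 3.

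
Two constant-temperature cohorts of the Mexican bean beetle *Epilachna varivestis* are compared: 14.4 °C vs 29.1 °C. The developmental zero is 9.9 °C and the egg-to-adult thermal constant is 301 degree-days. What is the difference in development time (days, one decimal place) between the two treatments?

At 14.4 °C: 301 / (14.4 − 9.9) = 301 / 4.5 = 66.889 d.
At 29.1 °C: 301 / (29.1 − 9.9) = 301 / 19.2 = 15.677 d.
Difference = |66.889 − 15.677| = 51.212 ≈ 51.2 days.

51.2 days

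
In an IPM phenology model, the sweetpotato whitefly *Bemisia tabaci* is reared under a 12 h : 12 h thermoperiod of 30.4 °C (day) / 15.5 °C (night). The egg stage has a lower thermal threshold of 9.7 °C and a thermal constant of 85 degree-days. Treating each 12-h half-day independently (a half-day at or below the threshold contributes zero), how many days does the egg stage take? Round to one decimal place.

Day half: max(0, 30.4 − 9.7) × 0.5 = 20.7 × 0.5 = 10.35 DD.
Night half: max(0, 15.5 − 9.7) × 0.5 = 5.8 × 0.5 = 2.90 DD.
Per 24 h: 13.25 DD/day.
Duration = 85 / 13.25 = 6.415 ≈ 6.4 days.

6.4 days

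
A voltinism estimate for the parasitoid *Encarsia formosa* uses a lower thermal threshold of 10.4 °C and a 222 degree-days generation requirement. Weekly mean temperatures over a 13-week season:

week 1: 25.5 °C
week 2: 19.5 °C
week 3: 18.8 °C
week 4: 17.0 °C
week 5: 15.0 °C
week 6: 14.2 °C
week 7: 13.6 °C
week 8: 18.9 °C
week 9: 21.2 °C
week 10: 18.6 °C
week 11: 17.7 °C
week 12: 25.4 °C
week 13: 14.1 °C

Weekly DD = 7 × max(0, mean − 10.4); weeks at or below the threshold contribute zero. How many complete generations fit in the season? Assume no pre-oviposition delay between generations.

Weekly DD (7 × max(0, T̄ − 10.4)): 105.7, 63.7, 58.8, 46.2, 32.2, 26.6, 22.4, 59.5, 75.6, 57.4, 51.1, 105.0, 25.9.
Season total = 730.1 DD.
Complete generations = ⌊730.1 / 222⌋ = 3.

3 generations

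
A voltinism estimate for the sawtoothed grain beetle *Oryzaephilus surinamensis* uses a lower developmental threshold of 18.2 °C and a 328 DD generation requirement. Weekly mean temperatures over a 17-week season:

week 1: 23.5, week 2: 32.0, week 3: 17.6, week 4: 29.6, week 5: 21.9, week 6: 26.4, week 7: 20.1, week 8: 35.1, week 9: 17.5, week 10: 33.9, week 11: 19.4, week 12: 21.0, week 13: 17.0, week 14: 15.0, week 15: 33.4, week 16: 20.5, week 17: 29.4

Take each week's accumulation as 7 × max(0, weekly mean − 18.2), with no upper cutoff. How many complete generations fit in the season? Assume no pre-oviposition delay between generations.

2 generations

Weekly DD (7 × max(0, T̄ − 18.2)): 37.1, 96.6, 0.0, 79.8, 25.9, 57.4, 13.3, 118.3, 0.0, 109.9, 8.4, 19.6, 0.0, 0.0, 106.4, 16.1, 78.4.
Season total = 767.2 DD.
Complete generations = ⌊767.2 / 328⌋ = 2.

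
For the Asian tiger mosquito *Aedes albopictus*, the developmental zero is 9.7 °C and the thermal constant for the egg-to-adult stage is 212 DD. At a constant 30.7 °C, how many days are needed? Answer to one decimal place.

10.1 days

Daily accumulation = 30.7 − 9.7 = 21.0 DD/day.
Duration = 212 / 21.0 = 10.095 ≈ 10.1 days.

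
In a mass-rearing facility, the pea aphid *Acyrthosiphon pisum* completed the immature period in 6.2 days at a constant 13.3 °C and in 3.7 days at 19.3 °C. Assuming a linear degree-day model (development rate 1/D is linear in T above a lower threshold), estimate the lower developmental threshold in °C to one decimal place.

Equal thermal constants: D₁(T₁ − T_b) = D₂(T₂ − T_b).
6.2·(13.3 − T_b) = 3.7·(19.3 − T_b)
T_b = (6.2·13.3 − 3.7·19.3) / (6.2 − 3.7) = 11.05 / 2.5 = 4.420 °C ≈ 4.4 °C.

4.4 °C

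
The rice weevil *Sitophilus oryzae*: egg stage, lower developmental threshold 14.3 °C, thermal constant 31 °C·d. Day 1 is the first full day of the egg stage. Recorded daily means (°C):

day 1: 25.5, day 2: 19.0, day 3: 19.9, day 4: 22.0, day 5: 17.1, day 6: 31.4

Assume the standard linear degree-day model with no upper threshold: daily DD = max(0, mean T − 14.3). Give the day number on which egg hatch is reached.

Daily DD above 14.3 °C: 11.2, 4.7, 5.6, 7.7, 2.8, 17.1.
Cumulative: 11.2, 15.9, 21.5, 29.2, 32.0, 49.1.
The total first reaches 31 DD on day 5.

day 5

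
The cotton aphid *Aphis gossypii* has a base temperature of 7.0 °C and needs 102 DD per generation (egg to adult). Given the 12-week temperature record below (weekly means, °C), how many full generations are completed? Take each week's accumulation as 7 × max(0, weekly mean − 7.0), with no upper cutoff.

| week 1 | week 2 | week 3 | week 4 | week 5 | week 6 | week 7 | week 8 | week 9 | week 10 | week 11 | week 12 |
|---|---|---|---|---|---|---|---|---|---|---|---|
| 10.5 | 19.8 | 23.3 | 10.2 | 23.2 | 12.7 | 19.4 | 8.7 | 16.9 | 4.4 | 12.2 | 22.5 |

Weekly DD (7 × max(0, T̄ − 7.0)): 24.5, 89.6, 114.1, 22.4, 113.4, 39.9, 86.8, 11.9, 69.3, 0.0, 36.4, 108.5.
Season total = 716.8 DD.
Complete generations = ⌊716.8 / 102⌋ = 7.

7 generations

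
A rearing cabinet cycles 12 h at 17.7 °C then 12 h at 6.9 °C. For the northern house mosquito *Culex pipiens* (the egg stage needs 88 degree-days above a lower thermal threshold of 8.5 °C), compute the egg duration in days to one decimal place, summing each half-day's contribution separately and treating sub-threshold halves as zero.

19.1 days

Day half: max(0, 17.7 − 8.5) × 0.5 = 9.2 × 0.5 = 4.60 DD.
Night half: max(0, 6.9 − 8.5) × 0.5 = 0.0 × 0.5 = 0.00 DD.
Per 24 h: 4.60 DD/day.
Duration = 88 / 4.60 = 19.130 ≈ 19.1 days.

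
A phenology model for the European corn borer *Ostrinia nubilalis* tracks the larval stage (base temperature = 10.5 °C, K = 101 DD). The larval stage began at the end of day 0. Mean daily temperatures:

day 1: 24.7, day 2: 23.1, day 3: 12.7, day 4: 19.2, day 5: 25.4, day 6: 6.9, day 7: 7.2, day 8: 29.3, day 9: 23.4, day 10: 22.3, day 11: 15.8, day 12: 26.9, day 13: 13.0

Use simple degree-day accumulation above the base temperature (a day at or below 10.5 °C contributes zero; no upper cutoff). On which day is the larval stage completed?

day 11

Daily DD above 10.5 °C: 14.2, 12.6, 2.2, 8.7, 14.9, 0.0, 0.0, 18.8, 12.9, 11.8, 5.3, 16.4, 2.5.
Cumulative: 14.2, 26.8, 29.0, 37.7, 52.6, 52.6, 52.6, 71.4, 84.3, 96.1, 101.4, 117.8, 120.3.
The total first reaches 101 DD on day 11.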